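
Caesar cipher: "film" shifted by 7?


Word: "film"
Shift: 7
Each letter → (letter + shift) mod 26:
  'f' (5) + 7 = 12 → 'm'
  'i' (8) + 7 = 15 → 'p'
  'l' (11) + 7 = 18 → 's'
  'm' (12) + 7 = 19 → 't'
Result = "mpst"


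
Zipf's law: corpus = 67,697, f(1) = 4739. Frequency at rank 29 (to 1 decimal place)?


Zipf's law: f(r) = f(1) / r
f(1) = 4739
f(29) = 4739 / 29
= 163.4 occurrences


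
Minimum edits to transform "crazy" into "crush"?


Word 1: "crazy" (length 5)
Word 2: "crush" (length 5)
One optimal edit sequence (insert/delete/substitute each cost 1):
  1. keep 'c'
  2. keep 'r'
  3. substitute 'a' -> 'u'  (+1)
  4. substitute 'z' -> 's'  (+1)
  5. substitute 'y' -> 'h'  (+1)
Total edit operations: 3
Edit distance = 3


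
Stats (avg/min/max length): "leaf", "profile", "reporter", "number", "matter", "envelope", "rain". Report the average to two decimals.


Lengths: "leaf"=4, "profile"=7, "reporter"=8, "number"=6, "matter"=6, "envelope"=8, "rain"=4
Sum = 43, Count = 7
Average = 43/7 = 6.14
= avg=6.14, min=4, max=8


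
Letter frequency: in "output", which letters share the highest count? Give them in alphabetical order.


Word: "output"
Letter counts:
  'o': 1
  'p': 1
  't': 2
  'u': 2
Maximum count = 2
Most frequent = 't', 'u' (2 times each)


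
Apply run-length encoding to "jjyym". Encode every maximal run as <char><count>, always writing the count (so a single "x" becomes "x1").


String: "jjyym"
Scanning for consecutive runs:
  'j' x 2
  'y' x 2
  'm' x 1
RLE = "j2y2m1"


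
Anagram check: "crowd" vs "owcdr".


Word 1: "crowd" → sorted: cdorw
Word 2: "owcdr" → sorted: cdorw
Same letters? cdorw == cdorw
Anagram = Yes


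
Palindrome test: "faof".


Word: "faof"
Reversed: "foaf"
Forward == Backward? faof != foaf
Palindrome = No


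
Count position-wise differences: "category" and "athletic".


Comparing character by character (same length = 8):
  Pos 0: 'c' vs 'a' !=
  Pos 1: 'a' vs 't' !=
  Pos 2: 't' vs 'h' !=
  Pos 3: 'e' vs 'l' !=
  Pos 4: 'g' vs 'e' !=
  Pos 5: 'o' vs 't' !=
  Pos 6: 'r' vs 'i' !=
  Pos 7: 'y' vs 'c' !=
Hamming distance = 8


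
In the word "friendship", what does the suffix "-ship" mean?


Suffix: -ship
Example: friendship (friend + -ship)
Meaning = state / position


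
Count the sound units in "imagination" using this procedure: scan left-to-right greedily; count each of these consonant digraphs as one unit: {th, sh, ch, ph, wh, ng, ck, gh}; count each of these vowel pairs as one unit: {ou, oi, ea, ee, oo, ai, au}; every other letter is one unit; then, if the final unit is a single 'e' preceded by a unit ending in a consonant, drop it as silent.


Word: "imagination" (11 letters)
Left-to-right scan:
  [1] 'i' (letter)
  [2] 'm' (letter)
  [3] 'a' (letter)
  [4] 'g' (letter)
  [5] 'i' (letter)
  [6] 'n' (letter)
  [7] 'a' (letter)
  [8] 't' (letter)
  [9] 'i' (letter)
  [10] 'o' (letter)
  [11] 'n' (letter)
Units from scan: 11
Sound units = 11 units


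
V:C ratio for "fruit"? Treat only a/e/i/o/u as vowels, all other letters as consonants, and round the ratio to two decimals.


Word: "fruit"
Vowels (a,e,i,o,u): 2
Consonants: 3
Ratio = 2/3
= 0.67


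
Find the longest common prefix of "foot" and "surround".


Word 1: "foot"
Word 2: "surround"
Comparing from start:
  Pos 0: 'f' != 's' (stop)
LCP = "" (length 0)


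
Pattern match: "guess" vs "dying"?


Pattern of "guess": [0, 1, 2, 3, 3]
Pattern of "dying": [0, 1, 2, 3, 4]
Patterns do not match
Same pattern = No


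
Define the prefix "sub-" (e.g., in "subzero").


Prefix: sub-
Example: subzero (sub- + zero)
Meaning = under / below


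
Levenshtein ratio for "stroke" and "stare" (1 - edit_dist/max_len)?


Word 1: "stroke" (length 6)
Word 2: "stare" (length 5)
One optimal edit sequence:
  1. keep 's'
  2. keep 't'
  3. delete 'r'  (+1)
  4. substitute 'o' -> 'a'  (+1)
  5. substitute 'k' -> 'r'  (+1)
  6. keep 'e'
Edit distance = 3
Max length = max(6, 5) = 6
Similarity = 1 - 3/6
= 0.5000


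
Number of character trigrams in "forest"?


Word: "forest" (length 6)
Number of 3-grams = length - 3 + 1 = 6 - 3 + 1
= 4


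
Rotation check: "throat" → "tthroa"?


Word: "throat", Candidate: "tthroa"
Method: check if candidate is substring of word+word
"throatthroat" contains "tthroa"? Yes
Is rotation = Yes


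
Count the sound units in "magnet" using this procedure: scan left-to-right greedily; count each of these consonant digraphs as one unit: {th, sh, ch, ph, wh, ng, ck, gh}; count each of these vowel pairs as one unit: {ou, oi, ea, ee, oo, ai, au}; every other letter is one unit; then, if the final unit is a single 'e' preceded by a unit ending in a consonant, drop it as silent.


Word: "magnet" (6 letters)
Left-to-right scan:
  [1] 'm' (letter)
  [2] 'a' (letter)
  [3] 'g' (letter)
  [4] 'n' (letter)
  [5] 'e' (letter)
  [6] 't' (letter)
Units from scan: 6
Sound units = 6 units


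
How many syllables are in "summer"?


Word: "summer"
Syllable breakdown: sum | mer
Counting: 2 parts
= 2 syllables


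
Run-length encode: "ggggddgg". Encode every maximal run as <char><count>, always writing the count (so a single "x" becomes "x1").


String: "ggggddgg"
Scanning for consecutive runs:
  'g' x 4
  'd' x 2
  'g' x 2
RLE = "g4d2g2"


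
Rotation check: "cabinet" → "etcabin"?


Word: "cabinet", Candidate: "etcabin"
Method: check if candidate is substring of word+word
"cabinetcabinet" contains "etcabin"? Yes
Is rotation = Yes


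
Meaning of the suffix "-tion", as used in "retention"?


Suffix: -tion
As in: retention -> retain + -tion, with a spelling change
Meaning = act or process


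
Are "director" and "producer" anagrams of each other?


Word 1: "director" → sorted: cdeiorrt
Word 2: "producer" → sorted: cdeoprru
Same letters? cdeiorrt != cdeoprru
Anagram = No


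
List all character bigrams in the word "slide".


Word: "slide" (length 5)
Number of bigrams = 5 - 2 + 1 = 4
  Position 0: "sl"
  Position 1: "li"
  Position 2: "id"
  Position 3: "de"
Bigrams = "sl", "li", "id", "de"


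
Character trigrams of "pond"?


Word: "pond" (length 4)
Number of trigrams = 4 - 3 + 1 = 2
  Position 0: "pon"
  Position 1: "ond"
Trigrams = "pon", "ond"


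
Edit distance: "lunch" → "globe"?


Word 1: "lunch" (length 5)
Word 2: "globe" (length 5)
One optimal edit sequence (insert/delete/substitute each cost 1):
  1. substitute 'l' -> 'g'  (+1)
  2. substitute 'u' -> 'l'  (+1)
  3. substitute 'n' -> 'o'  (+1)
  4. substitute 'c' -> 'b'  (+1)
  5. substitute 'h' -> 'e'  (+1)
Total edit operations: 5
Edit distance = 5


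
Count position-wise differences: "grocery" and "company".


Comparing character by character (same length = 7):
  Pos 0: 'g' vs 'c' !=
  Pos 1: 'r' vs 'o' !=
  Pos 2: 'o' vs 'm' !=
  Pos 3: 'c' vs 'p' !=
  Pos 4: 'e' vs 'a' !=
  Pos 5: 'r' vs 'n' !=
  Pos 6: 'y' vs 'y' =
Hamming distance = 6


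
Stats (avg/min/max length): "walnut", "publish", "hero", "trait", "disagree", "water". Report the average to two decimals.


Lengths: "walnut"=6, "publish"=7, "hero"=4, "trait"=5, "disagree"=8, "water"=5
Sum = 35, Count = 6
Average = 35/6 = 5.83
= avg=5.83, min=4, max=8


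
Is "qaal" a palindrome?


Word: "qaal"
Reversed: "laaq"
Forward == Backward? qaal != laaq
Palindrome = No


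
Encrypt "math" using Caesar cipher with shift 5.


Word: "math"
Shift: 5
Each letter → (letter + shift) mod 26:
  'm' (12) + 5 = 17 → 'r'
  'a' (0) + 5 = 5 → 'f'
  't' (19) + 5 = 24 → 'y'
  'h' (7) + 5 = 12 → 'm'
Result = "rfym"


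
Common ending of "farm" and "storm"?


Word 1: "farm"
Word 2: "storm"
Comparing from end:
  Pos -1: 'm' == 'm'
  Pos -2: 'r' == 'r'
  Pos -3: 'a' != 'o' (stop)
LCS = "rm" (length 2)


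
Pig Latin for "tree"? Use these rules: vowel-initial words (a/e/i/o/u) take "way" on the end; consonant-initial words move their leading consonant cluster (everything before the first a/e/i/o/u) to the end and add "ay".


Word: "tree"
Starts with consonant(s) → move to end, add 'ay'
Consonant cluster: "tr"
Pig Latin = "eetray"


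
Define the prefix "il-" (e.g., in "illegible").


Prefix: il-
Example: illegible = il- + legible
Meaning = not


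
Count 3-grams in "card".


Word: "card" (length 4)
Number of 3-grams = length - 3 + 1 = 4 - 3 + 1
= 2


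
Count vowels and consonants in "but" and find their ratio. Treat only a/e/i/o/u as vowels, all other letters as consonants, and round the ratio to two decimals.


Word: "but"
Vowels (a,e,i,o,u): 1
Consonants: 2
Ratio = 1/2
= 0.50


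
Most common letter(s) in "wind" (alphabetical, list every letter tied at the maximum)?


Word: "wind"
Letter counts:
  'd': 1
  'i': 1
  'n': 1
  'w': 1
Maximum count = 1
Most frequent = 'd', 'i', 'n', 'w' (1 time each)


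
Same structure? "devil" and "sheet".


Pattern of "devil": [0, 1, 2, 3, 4]
Pattern of "sheet": [0, 1, 2, 2, 3]
Patterns do not match
Same pattern = No


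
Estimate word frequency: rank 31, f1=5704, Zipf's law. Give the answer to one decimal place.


Zipf's law: f(r) = f(1) / r
f(1) = 5704
f(31) = 5704 / 31
= 184.0 occurrences


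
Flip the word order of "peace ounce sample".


Original: "peace ounce sample"
Words (1..n): peace | ounce | sample
Reversed (n..1): sample | ounce | peace
Result = "sample ounce peace"


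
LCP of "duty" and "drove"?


Word 1: "duty"
Word 2: "drove"
Comparing from start:
  Pos 0: 'd' == 'd'
  Pos 1: 'u' != 'r' (stop)
LCP = "d" (length 1)


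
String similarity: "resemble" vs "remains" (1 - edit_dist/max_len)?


Word 1: "resemble" (length 8)
Word 2: "remains" (length 7)
One optimal edit sequence:
  1. keep 'r'
  2. keep 'e'
  3. delete 's'  (+1)
  4. substitute 'e' -> 'm'  (+1)
  5. substitute 'm' -> 'a'  (+1)
  6. substitute 'b' -> 'i'  (+1)
  7. substitute 'l' -> 'n'  (+1)
  8. substitute 'e' -> 's'  (+1)
Edit distance = 6
Max length = max(8, 7) = 8
Similarity = 1 - 6/8
= 0.2500


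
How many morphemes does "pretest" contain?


Word: "pretest"
Morphemes: pre- / test
Each morpheme carries meaning
= 2 morphemes


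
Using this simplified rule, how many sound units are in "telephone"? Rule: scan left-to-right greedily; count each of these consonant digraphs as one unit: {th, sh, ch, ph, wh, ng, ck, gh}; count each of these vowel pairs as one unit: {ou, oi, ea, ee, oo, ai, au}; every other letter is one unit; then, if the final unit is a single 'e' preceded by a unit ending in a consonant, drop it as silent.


Word: "telephone" (9 letters)
Left-to-right scan:
  1. 't' (letter)
  2. 'e' (letter)
  3. 'l' (letter)
  4. 'e' (letter)
  5. 'ph' (digraph)
  6. 'o' (letter)
  7. 'n' (letter)
  8. 'e' (letter)
Units from scan: 8
Final unit is 'e' after a consonant -> drop as silent (-1)
Sound units = 7 units


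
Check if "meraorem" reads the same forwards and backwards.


Word: "meraorem"
Reversed: "meroarem"
Forward == Backward? meraorem != meroarem
Palindrome = No


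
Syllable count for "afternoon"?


Word: "afternoon"
Syllable breakdown: af · ter · noon
Counting: 3 parts
= 3 syllables


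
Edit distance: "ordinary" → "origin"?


Word 1: "ordinary" (length 8)
Word 2: "origin" (length 6)
One optimal edit sequence (insert/delete/substitute each cost 1):
  1. keep 'o'
  2. keep 'r'
  3. delete 'd'  (+1)
  4. keep 'i'
  5. delete 'n'  (+1)
  6. substitute 'a' -> 'g'  (+1)
  7. substitute 'r' -> 'i'  (+1)
  8. substitute 'y' -> 'n'  (+1)
Total edit operations: 5
Edit distance = 5


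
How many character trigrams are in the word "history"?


Word: "history" (length 7)
Number of 3-grams = length - 3 + 1 = 7 - 3 + 1
= 5


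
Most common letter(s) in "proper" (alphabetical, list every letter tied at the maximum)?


Word: "proper"
Letter counts:
  'e': 1
  'o': 1
  'p': 2
  'r': 2
Maximum count = 2
Most frequent = 'p', 'r' (2 times each)


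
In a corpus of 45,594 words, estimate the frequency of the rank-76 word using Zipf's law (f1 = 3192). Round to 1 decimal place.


Zipf's law: f(r) = f(1) / r
f(1) = 3192
f(76) = 3192 / 76
= 42.0 occurrences


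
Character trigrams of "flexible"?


Word: "flexible" (length 8)
Number of trigrams = 8 - 3 + 1 = 6
  Position 0: "fle"
  Position 1: "lex"
  Position 2: "exi"
  Position 3: "xib"
  Position 4: "ibl"
  Position 5: "ble"
Trigrams = "fle", "lex", "exi", "xib", "ibl", "ble"


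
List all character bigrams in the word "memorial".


Word: "memorial" (length 8)
Number of bigrams = 8 - 2 + 1 = 7
  Position 0: "me"
  Position 1: "em"
  Position 2: "mo"
  Position 3: "or"
  Position 4: "ri"
  Position 5: "ia"
  Position 6: "al"
Bigrams = "me", "em", "mo", "or", "ri", "ia", "al"


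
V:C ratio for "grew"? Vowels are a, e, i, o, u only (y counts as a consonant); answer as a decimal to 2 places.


Word: "grew"
Vowels (a,e,i,o,u): 1
Consonants: 3
Ratio = 1/3
= 0.33


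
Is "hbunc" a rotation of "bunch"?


Word: "bunch", Candidate: "hbunc"
Method: check if candidate is substring of word+word
"bunchbunch" contains "hbunc"? Yes
Is rotation = Yes


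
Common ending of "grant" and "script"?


Word 1: "grant"
Word 2: "script"
Comparing from end:
  Pos -1: 't' == 't'
  Pos -2: 'n' != 'p' (stop)
LCS = "t" (length 1)


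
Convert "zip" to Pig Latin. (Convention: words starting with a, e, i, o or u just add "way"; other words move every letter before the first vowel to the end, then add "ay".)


Word: "zip"
Starts with consonant(s) → move to end, add 'ay'
Consonant cluster: "z"
Pig Latin = "ipzay"


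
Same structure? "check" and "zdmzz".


Pattern of "check": [0, 1, 2, 0, 3]
Pattern of "zdmzz": [0, 1, 2, 0, 0]
Patterns do not match
Same pattern = No


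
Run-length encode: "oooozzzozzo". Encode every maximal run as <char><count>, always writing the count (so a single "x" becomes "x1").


String: "oooozzzozzo"
Scanning for consecutive runs:
  'o' x 4
  'z' x 3
  'o' x 1
  'z' x 2
  'o' x 1
RLE = "o4z3o1z2o1"


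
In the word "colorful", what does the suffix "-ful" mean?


Suffix: -ful
Example: colorful = color + -ful
Meaning = full of


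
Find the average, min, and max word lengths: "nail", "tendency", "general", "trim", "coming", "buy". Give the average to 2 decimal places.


Lengths: "nail"=4, "tendency"=8, "general"=7, "trim"=4, "coming"=6, "buy"=3
Sum = 32, Count = 6
Average = 32/6 = 5.33
= avg=5.33, min=3, max=8


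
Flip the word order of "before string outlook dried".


Original: "before string outlook dried"
Words (1..n): before | string | outlook | dried
Reversed (n..1): dried | outlook | string | before
Result = "dried outlook string before"


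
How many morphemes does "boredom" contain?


Word: "boredom"
Morphemes: bore | -dom
Each morpheme carries meaning
= 2 morphemes


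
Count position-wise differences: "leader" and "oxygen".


Comparing character by character (same length = 6):
  Pos 0: 'l' vs 'o' !=
  Pos 1: 'e' vs 'x' !=
  Pos 2: 'a' vs 'y' !=
  Pos 3: 'd' vs 'g' !=
  Pos 4: 'e' vs 'e' =
  Pos 5: 'r' vs 'n' !=
Hamming distance = 5


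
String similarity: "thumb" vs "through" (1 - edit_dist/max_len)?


Word 1: "thumb" (length 5)
Word 2: "through" (length 7)
One optimal edit sequence:
  1. keep 't'
  2. keep 'h'
  3. insert 'r'  (+1)
  4. insert 'o'  (+1)
  5. keep 'u'
  6. substitute 'm' -> 'g'  (+1)
  7. substitute 'b' -> 'h'  (+1)
Edit distance = 4
Max length = max(5, 7) = 7
Similarity = 1 - 4/7
= 0.4286


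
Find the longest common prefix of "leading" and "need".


Word 1: "leading"
Word 2: "need"
Comparing from start:
  Pos 0: 'l' != 'n' (stop)
LCP = "" (length 0)


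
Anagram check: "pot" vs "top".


Word 1: "pot" → sorted: opt
Word 2: "top" → sorted: opt
Same letters? opt == opt
Anagram = Yes


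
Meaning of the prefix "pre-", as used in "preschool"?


Prefix: pre-
Example: preschool = pre- + school
Meaning = before


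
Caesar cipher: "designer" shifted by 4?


Word: "designer"
Shift: 4
Each letter → (letter + shift) mod 26:
  'd' (3) + 4 = 7 → 'h'
  'e' (4) + 4 = 8 → 'i'
  's' (18) + 4 = 22 → 'w'
  'i' (8) + 4 = 12 → 'm'
  'g' (6) + 4 = 10 → 'k'
  'n' (13) + 4 = 17 → 'r'
  'e' (4) + 4 = 8 → 'i'
  'r' (17) + 4 = 21 → 'v'
Result = "hiwmkriv"


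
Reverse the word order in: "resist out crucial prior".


Original: "resist out crucial prior"
Words (1..n): resist | out | crucial | prior
Reversed (n..1): prior | crucial | out | resist
Result = "prior crucial out resist"


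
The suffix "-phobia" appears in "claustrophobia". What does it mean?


Suffix: -phobia
As in: claustrophobia -> claustro- + -phobia
Meaning = fear of


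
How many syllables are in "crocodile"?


Word: "crocodile"
Syllable breakdown: croc / o / dile
Counting: 3 parts
= 3 syllables


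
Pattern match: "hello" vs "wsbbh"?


Pattern of "hello": [0, 1, 2, 2, 3]
Pattern of "wsbbh": [0, 1, 2, 2, 3]
Patterns match
Same pattern = Yes


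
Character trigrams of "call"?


Word: "call" (length 4)
Number of trigrams = 4 - 3 + 1 = 2
  Position 0: "cal"
  Position 1: "all"
Trigrams = "cal", "all"


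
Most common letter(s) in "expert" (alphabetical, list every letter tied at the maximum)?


Word: "expert"
Letter counts:
  'e': 2
  'p': 1
  'r': 1
  't': 1
  'x': 1
Maximum count = 2
Most frequent = 'e' (2 times each)


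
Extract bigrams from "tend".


Word: "tend" (length 4)
Number of bigrams = 4 - 2 + 1 = 3
  Position 0: "te"
  Position 1: "en"
  Position 2: "nd"
Bigrams = "te", "en", "nd"


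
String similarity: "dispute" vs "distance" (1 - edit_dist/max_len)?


Word 1: "dispute" (length 7)
Word 2: "distance" (length 8)
One optimal edit sequence:
  1. keep 'd'
  2. keep 'i'
  3. keep 's'
  4. insert 't'  (+1)
  5. substitute 'p' -> 'a'  (+1)
  6. substitute 'u' -> 'n'  (+1)
  7. substitute 't' -> 'c'  (+1)
  8. keep 'e'
Edit distance = 4
Max length = max(7, 8) = 8
Similarity = 1 - 4/8
= 0.5000


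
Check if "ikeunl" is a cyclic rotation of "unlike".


Word: "unlike", Candidate: "ikeunl"
Method: check if candidate is substring of word+word
"unlikeunlike" contains "ikeunl"? Yes
Is rotation = Yes


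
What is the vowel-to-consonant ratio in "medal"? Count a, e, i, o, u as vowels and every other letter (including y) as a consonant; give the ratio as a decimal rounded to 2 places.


Word: "medal"
Vowels (a,e,i,o,u): 2
Consonants: 3
Ratio = 2/3
= 0.67


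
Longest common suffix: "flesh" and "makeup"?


Word 1: "flesh"
Word 2: "makeup"
Comparing from end:
  Pos -1: 'h' != 'p' (stop)
LCS = "" (length 0)


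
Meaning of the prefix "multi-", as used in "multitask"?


Prefix: multi-
As in: multitask -> multi- + task
Meaning = many


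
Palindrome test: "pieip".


Word: "pieip"
Reversed: "pieip"
Forward == Backward? pieip == pieip
Palindrome = Yes


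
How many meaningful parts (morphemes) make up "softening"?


Word: "softening"
Morphemes: soft + -en + -ing
Each morpheme carries meaning
= 3 morphemes


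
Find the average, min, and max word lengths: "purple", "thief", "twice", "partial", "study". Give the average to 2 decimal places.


Lengths: "purple"=6, "thief"=5, "twice"=5, "partial"=7, "study"=5
Sum = 28, Count = 5
Average = 28/5 = 5.60
= avg=5.60, min=5, max=7


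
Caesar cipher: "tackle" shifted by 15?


Word: "tackle"
Shift: 15
Each letter → (letter + shift) mod 26:
  't' (19) + 15 = 8 → 'i'
  'a' (0) + 15 = 15 → 'p'
  'c' (2) + 15 = 17 → 'r'
  'k' (10) + 15 = 25 → 'z'
  'l' (11) + 15 = 0 → 'a'
  'e' (4) + 15 = 19 → 't'
Result = "iprzat"


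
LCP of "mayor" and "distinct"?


Word 1: "mayor"
Word 2: "distinct"
Comparing from start:
  Pos 0: 'm' != 'd' (stop)
LCP = "" (length 0)


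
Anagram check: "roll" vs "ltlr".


Word 1: "roll" → sorted: llor
Word 2: "ltlr" → sorted: llrt
Same letters? llor != llrt
Anagram = No


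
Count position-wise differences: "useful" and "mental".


Comparing character by character (same length = 6):
  Pos 0: 'u' vs 'm' !=
  Pos 1: 's' vs 'e' !=
  Pos 2: 'e' vs 'n' !=
  Pos 3: 'f' vs 't' !=
  Pos 4: 'u' vs 'a' !=
  Pos 5: 'l' vs 'l' =
Hamming distance = 5


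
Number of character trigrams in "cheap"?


Word: "cheap" (length 5)
Number of 3-grams = length - 3 + 1 = 5 - 3 + 1
= 3


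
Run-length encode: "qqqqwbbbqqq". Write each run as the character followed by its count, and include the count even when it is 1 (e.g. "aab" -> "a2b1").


String: "qqqqwbbbqqq"
Scanning for consecutive runs:
  'q' x 4
  'w' x 1
  'b' x 3
  'q' x 3
RLE = "q4w1b3q3"


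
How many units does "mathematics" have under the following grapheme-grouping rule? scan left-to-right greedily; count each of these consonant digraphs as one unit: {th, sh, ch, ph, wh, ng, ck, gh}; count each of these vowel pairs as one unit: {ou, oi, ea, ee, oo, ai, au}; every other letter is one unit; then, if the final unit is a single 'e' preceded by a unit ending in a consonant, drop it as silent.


Word: "mathematics" (11 letters)
Left-to-right scan:
  [1] 'm' (letter)
  [2] 'a' (letter)
  [3] 'th' (digraph)
  [4] 'e' (letter)
  [5] 'm' (letter)
  [6] 'a' (letter)
  [7] 't' (letter)
  [8] 'i' (letter)
  [9] 'c' (letter)
  [10] 's' (letter)
Units from scan: 10
Sound units = 10 units


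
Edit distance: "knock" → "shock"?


Word 1: "knock" (length 5)
Word 2: "shock" (length 5)
One optimal edit sequence (insert/delete/substitute each cost 1):
  1. substitute 'k' -> 's'  (+1)
  2. substitute 'n' -> 'h'  (+1)
  3. keep 'o'
  4. keep 'c'
  5. keep 'k'
Total edit operations: 2
Edit distance = 2


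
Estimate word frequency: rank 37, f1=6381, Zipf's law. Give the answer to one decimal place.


Zipf's law: f(r) = f(1) / r
f(1) = 6381
f(37) = 6381 / 37
= 172.5 occurrences


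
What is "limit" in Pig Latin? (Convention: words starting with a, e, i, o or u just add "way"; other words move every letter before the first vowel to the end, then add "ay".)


Word: "limit"
Starts with consonant(s) → move to end, add 'ay'
Consonant cluster: "l"
Pig Latin = "imitlay"


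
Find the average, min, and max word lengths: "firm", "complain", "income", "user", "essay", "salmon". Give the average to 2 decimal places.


Lengths: "firm"=4, "complain"=8, "income"=6, "user"=4, "essay"=5, "salmon"=6
Sum = 33, Count = 6
Average = 33/6 = 5.50
= avg=5.50, min=4, max=8


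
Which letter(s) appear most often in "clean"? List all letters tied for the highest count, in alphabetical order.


Word: "clean"
Letter counts:
  'a': 1
  'c': 1
  'e': 1
  'l': 1
  'n': 1
Maximum count = 1
Most frequent = 'a', 'c', 'e', 'l', 'n' (1 time each)


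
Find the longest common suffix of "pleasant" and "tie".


Word 1: "pleasant"
Word 2: "tie"
Comparing from end:
  Pos -1: 't' != 'e' (stop)
LCS = "" (length 0)


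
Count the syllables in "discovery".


Word: "discovery"
Syllable breakdown: dis / cov / er / y
Counting: 4 parts
= 4 syllables


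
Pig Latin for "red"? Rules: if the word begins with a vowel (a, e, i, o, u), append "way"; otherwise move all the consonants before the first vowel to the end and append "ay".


Word: "red"
Starts with consonant(s) → move to end, add 'ay'
Consonant cluster: "r"
Pig Latin = "edray"


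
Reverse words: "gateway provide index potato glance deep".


Original: "gateway provide index potato glance deep"
Words (1..n): gateway | provide | index | potato | glance | deep
Reversed (n..1): deep | glance | potato | index | provide | gateway
Result = "deep glance potato index provide gateway"


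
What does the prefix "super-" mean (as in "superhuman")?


Prefix: super-
Example: superhuman = super- + human
Meaning = above / beyond


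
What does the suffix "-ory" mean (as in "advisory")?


Suffix: -ory
Example: advisory = advise + -ory, with a spelling change
Meaning = relating to / place for


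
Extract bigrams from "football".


Word: "football" (length 8)
Number of bigrams = 8 - 2 + 1 = 7
  Position 0: "fo"
  Position 1: "oo"
  Position 2: "ot"
  Position 3: "tb"
  Position 4: "ba"
  Position 5: "al"
  Position 6: "ll"
Bigrams = "fo", "oo", "ot", "tb", "ba", "al", "ll"


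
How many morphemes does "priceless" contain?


Word: "priceless"
Morphemes: price + -less
Each morpheme carries meaning
= 2 morphemes


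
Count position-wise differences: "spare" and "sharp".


Comparing character by character (same length = 5):
  Pos 0: 's' vs 's' =
  Pos 1: 'p' vs 'h' !=
  Pos 2: 'a' vs 'a' =
  Pos 3: 'r' vs 'r' =
  Pos 4: 'e' vs 'p' !=
Hamming distance = 2


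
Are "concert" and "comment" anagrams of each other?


Word 1: "concert" → sorted: ccenort
Word 2: "comment" → sorted: cemmnot
Same letters? ccenort != cemmnot
Anagram = No


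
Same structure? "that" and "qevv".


Pattern of "that": [0, 1, 2, 0]
Pattern of "qevv": [0, 1, 2, 2]
Patterns do not match
Same pattern = No


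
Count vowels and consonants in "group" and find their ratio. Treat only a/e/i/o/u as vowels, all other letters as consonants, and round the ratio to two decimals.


Word: "group"
Vowels (a,e,i,o,u): 2
Consonants: 3
Ratio = 2/3
= 0.67


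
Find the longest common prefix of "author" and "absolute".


Word 1: "author"
Word 2: "absolute"
Comparing from start:
  Pos 0: 'a' == 'a'
  Pos 1: 'u' != 'b' (stop)
LCP = "a" (length 1)


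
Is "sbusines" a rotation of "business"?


Word: "business", Candidate: "sbusines"
Method: check if candidate is substring of word+word
"businessbusiness" contains "sbusines"? Yes
Is rotation = Yes


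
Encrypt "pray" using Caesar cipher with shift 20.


Word: "pray"
Shift: 20
Each letter → (letter + shift) mod 26:
  'p' (15) + 20 = 9 → 'j'
  'r' (17) + 20 = 11 → 'l'
  'a' (0) + 20 = 20 → 'u'
  'y' (24) + 20 = 18 → 's'
Result = "jlus"


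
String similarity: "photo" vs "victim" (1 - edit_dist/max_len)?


Word 1: "photo" (length 5)
Word 2: "victim" (length 6)
One optimal edit sequence:
  1. substitute 'p' -> 'v'  (+1)
  2. substitute 'h' -> 'i'  (+1)
  3. substitute 'o' -> 'c'  (+1)
  4. keep 't'
  5. insert 'i'  (+1)
  6. substitute 'o' -> 'm'  (+1)
Edit distance = 5
Max length = max(5, 6) = 6
Similarity = 1 - 5/6
= 0.1667


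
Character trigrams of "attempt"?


Word: "attempt" (length 7)
Number of trigrams = 7 - 3 + 1 = 5
  Position 0: "att"
  Position 1: "tte"
  Position 2: "tem"
  Position 3: "emp"
  Position 4: "mpt"
Trigrams = "att", "tte", "tem", "emp", "mpt"


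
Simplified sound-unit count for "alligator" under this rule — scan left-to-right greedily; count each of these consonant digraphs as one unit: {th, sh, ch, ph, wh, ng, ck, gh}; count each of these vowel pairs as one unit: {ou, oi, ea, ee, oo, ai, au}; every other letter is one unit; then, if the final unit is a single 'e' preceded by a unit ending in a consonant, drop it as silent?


Word: "alligator" (9 letters)
Left-to-right scan:
  [1] 'a' (letter)
  [2] 'l' (letter)
  [3] 'l' (letter)
  [4] 'i' (letter)
  [5] 'g' (letter)
  [6] 'a' (letter)
  [7] 't' (letter)
  [8] 'o' (letter)
  [9] 'r' (letter)
Units from scan: 9
Sound units = 9 units


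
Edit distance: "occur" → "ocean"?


Word 1: "occur" (length 5)
Word 2: "ocean" (length 5)
One optimal edit sequence (insert/delete/substitute each cost 1):
  1. keep 'o'
  2. keep 'c'
  3. substitute 'c' -> 'e'  (+1)
  4. substitute 'u' -> 'a'  (+1)
  5. substitute 'r' -> 'n'  (+1)
Total edit operations: 3
Edit distance = 3


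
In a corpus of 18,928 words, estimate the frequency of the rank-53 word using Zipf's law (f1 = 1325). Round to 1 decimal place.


Zipf's law: f(r) = f(1) / r
f(1) = 1325
f(53) = 1325 / 53
= 25.0 occurrences


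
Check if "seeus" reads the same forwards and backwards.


Word: "seeus"
Reversed: "suees"
Forward == Backward? seeus != suees
Palindrome = No


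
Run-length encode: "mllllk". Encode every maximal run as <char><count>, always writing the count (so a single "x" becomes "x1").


String: "mllllk"
Scanning for consecutive runs:
  'm' x 1
  'l' x 4
  'k' x 1
RLE = "m1l4k1"


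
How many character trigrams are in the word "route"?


Word: "route" (length 5)
Number of 3-grams = length - 3 + 1 = 5 - 3 + 1
= 3


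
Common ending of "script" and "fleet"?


Word 1: "script"
Word 2: "fleet"
Comparing from end:
  Pos -1: 't' == 't'
  Pos -2: 'p' != 'e' (stop)
LCS = "t" (length 1)


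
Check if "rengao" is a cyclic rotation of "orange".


Word: "orange", Candidate: "rengao"
Method: check if candidate is substring of word+word
"orangeorange" contains "rengao"? No
Is rotation = No


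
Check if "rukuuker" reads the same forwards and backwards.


Word: "rukuuker"
Reversed: "rekuukur"
Forward == Backward? rukuuker != rekuukur
Palindrome = No


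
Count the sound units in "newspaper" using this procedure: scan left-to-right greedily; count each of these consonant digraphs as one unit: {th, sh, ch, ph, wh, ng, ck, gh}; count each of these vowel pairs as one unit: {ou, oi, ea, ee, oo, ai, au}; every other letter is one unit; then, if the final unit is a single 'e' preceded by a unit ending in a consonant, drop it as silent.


Word: "newspaper" (9 letters)
Left-to-right scan:
  [1] 'n' (letter)
  [2] 'e' (letter)
  [3] 'w' (letter)
  [4] 's' (letter)
  [5] 'p' (letter)
  [6] 'a' (letter)
  [7] 'p' (letter)
  [8] 'e' (letter)
  [9] 'r' (letter)
Units from scan: 9
Sound units = 9 units


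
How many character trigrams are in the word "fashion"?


Word: "fashion" (length 7)
Number of 3-grams = length - 3 + 1 = 7 - 3 + 1
= 5


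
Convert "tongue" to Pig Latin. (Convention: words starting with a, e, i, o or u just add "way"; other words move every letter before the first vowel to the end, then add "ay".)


Word: "tongue"
Starts with consonant(s) → move to end, add 'ay'
Consonant cluster: "t"
Pig Latin = "onguetay"


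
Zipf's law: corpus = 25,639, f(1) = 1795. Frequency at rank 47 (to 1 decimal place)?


Zipf's law: f(r) = f(1) / r
f(1) = 1795
f(47) = 1795 / 47
= 38.2 occurrences


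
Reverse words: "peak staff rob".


Original: "peak staff rob"
Words (1..n): peak | staff | rob
Reversed (n..1): rob | staff | peak
Result = "rob staff peak"


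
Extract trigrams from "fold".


Word: "fold" (length 4)
Number of trigrams = 4 - 3 + 1 = 2
  Position 0: "fol"
  Position 1: "old"
Trigrams = "fol", "old"


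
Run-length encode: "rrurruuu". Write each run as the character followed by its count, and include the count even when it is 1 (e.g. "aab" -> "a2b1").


String: "rrurruuu"
Scanning for consecutive runs:
  'r' x 2
  'u' x 1
  'r' x 2
  'u' x 3
RLE = "r2u1r2u3"


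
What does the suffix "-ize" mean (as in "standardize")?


Suffix: -ize
Example: standardize (standard + -ize)
Meaning = to make


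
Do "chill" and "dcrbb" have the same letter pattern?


Pattern of "chill": [0, 1, 2, 3, 3]
Pattern of "dcrbb": [0, 1, 2, 3, 3]
Patterns match
Same pattern = Yes


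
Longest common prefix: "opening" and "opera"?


Word 1: "opening"
Word 2: "opera"
Comparing from start:
  Pos 0: 'o' == 'o'
  Pos 1: 'p' == 'p'
  Pos 2: 'e' == 'e'
  Pos 3: 'n' != 'r' (stop)
LCP = "ope" (length 3)


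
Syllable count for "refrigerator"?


Word: "refrigerator"
Syllable breakdown: re-frig-er-a-tor
Counting: 5 parts
= 5 syllables


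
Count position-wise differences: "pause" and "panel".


Comparing character by character (same length = 5):
  Pos 0: 'p' vs 'p' =
  Pos 1: 'a' vs 'a' =
  Pos 2: 'u' vs 'n' !=
  Pos 3: 's' vs 'e' !=
  Pos 4: 'e' vs 'l' !=
Hamming distance = 3


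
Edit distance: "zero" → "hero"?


Word 1: "zero" (length 4)
Word 2: "hero" (length 4)
One optimal edit sequence (insert/delete/substitute each cost 1):
  1. substitute 'z' -> 'h'  (+1)
  2. keep 'e'
  3. keep 'r'
  4. keep 'o'
Total edit operations: 1
Edit distance = 1


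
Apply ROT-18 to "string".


Word: "string"
Shift: 18
Each letter → (letter + shift) mod 26:
  's' (18) + 18 = 10 → 'k'
  't' (19) + 18 = 11 → 'l'
  'r' (17) + 18 = 9 → 'j'
  'i' (8) + 18 = 0 → 'a'
  'n' (13) + 18 = 5 → 'f'
  'g' (6) + 18 = 24 → 'y'
Result = "kljafy"


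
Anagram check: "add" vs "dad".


Word 1: "add" → sorted: add
Word 2: "dad" → sorted: add
Same letters? add == add
Anagram = Yes


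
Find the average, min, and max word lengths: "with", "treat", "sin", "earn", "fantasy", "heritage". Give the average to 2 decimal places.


Lengths: "with"=4, "treat"=5, "sin"=3, "earn"=4, "fantasy"=7, "heritage"=8
Sum = 31, Count = 6
Average = 31/6 = 5.17
= avg=5.17, min=3, max=8


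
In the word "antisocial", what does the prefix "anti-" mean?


Prefix: anti-
As in: antisocial -> anti- + social
Meaning = against


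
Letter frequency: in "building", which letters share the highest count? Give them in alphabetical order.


Word: "building"
Letter counts:
  'b': 1
  'd': 1
  'g': 1
  'i': 2
  'l': 1
  'n': 1
  'u': 1
Maximum count = 2
Most frequent = 'i' (2 times each)


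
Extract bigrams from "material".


Word: "material" (length 8)
Number of bigrams = 8 - 2 + 1 = 7
  Position 0: "ma"
  Position 1: "at"
  Position 2: "te"
  Position 3: "er"
  Position 4: "ri"
  Position 5: "ia"
  Position 6: "al"
Bigrams = "ma", "at", "te", "er", "ri", "ia", "al"


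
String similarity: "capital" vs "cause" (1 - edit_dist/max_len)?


Word 1: "capital" (length 7)
Word 2: "cause" (length 5)
One optimal edit sequence:
  1. keep 'c'
  2. keep 'a'
  3. delete 'p'  (+1)
  4. delete 'i'  (+1)
  5. substitute 't' -> 'u'  (+1)
  6. substitute 'a' -> 's'  (+1)
  7. substitute 'l' -> 'e'  (+1)
Edit distance = 5
Max length = max(7, 5) = 7
Similarity = 1 - 5/7
= 0.2857


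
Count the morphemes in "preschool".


Word: "preschool"
Morphemes: pre- | school
Each morpheme carries meaning
= 2 morphemes


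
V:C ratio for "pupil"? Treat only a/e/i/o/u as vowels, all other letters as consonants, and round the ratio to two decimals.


Word: "pupil"
Vowels (a,e,i,o,u): 2
Consonants: 3
Ratio = 2/3
= 0.67


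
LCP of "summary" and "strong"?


Word 1: "summary"
Word 2: "strong"
Comparing from start:
  Pos 0: 's' == 's'
  Pos 1: 'u' != 't' (stop)
LCP = "s" (length 1)


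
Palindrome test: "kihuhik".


Word: "kihuhik"
Reversed: "kihuhik"
Forward == Backward? kihuhik == kihuhik
Palindrome = Yes


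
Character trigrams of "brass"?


Word: "brass" (length 5)
Number of trigrams = 5 - 3 + 1 = 3
  Position 0: "bra"
  Position 1: "ras"
  Position 2: "ass"
Trigrams = "bra", "ras", "ass"


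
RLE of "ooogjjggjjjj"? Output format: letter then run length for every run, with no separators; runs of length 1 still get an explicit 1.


String: "ooogjjggjjjj"
Scanning for consecutive runs:
  'o' x 3
  'g' x 1
  'j' x 2
  'g' x 2
  'j' x 4
RLE = "o3g1j2g2j4"


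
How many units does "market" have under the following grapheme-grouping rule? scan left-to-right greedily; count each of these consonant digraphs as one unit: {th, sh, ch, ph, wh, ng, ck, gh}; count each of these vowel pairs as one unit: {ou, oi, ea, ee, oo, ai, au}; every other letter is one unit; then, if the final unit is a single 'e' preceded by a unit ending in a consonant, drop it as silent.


Word: "market" (6 letters)
Left-to-right scan:
  1. 'm' (letter)
  2. 'a' (letter)
  3. 'r' (letter)
  4. 'k' (letter)
  5. 'e' (letter)
  6. 't' (letter)
Units from scan: 6
Sound units = 6 units


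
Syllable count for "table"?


Word: "table"
Syllable breakdown: ta / ble
Counting: 2 parts
= 2 syllables


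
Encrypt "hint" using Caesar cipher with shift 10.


Word: "hint"
Shift: 10
Each letter → (letter + shift) mod 26:
  'h' (7) + 10 = 17 → 'r'
  'i' (8) + 10 = 18 → 's'
  'n' (13) + 10 = 23 → 'x'
  't' (19) + 10 = 3 → 'd'
Result = "rsxd"


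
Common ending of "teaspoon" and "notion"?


Word 1: "teaspoon"
Word 2: "notion"
Comparing from end:
  Pos -1: 'n' == 'n'
  Pos -2: 'o' == 'o'
  Pos -3: 'o' != 'i' (stop)
LCS = "on" (length 2)


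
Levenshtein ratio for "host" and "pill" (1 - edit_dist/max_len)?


Word 1: "host" (length 4)
Word 2: "pill" (length 4)
One optimal edit sequence:
  1. substitute 'h' -> 'p'  (+1)
  2. substitute 'o' -> 'i'  (+1)
  3. substitute 's' -> 'l'  (+1)
  4. substitute 't' -> 'l'  (+1)
Edit distance = 4
Max length = max(4, 4) = 4
Similarity = 1 - 4/4
= 0.0000


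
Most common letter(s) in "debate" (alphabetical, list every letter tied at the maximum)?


Word: "debate"
Letter counts:
  'a': 1
  'b': 1
  'd': 1
  'e': 2
  't': 1
Maximum count = 2
Most frequent = 'e' (2 times each)


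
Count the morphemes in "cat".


Word: "cat"
Morphemes: cat
Each morpheme carries meaning
= 1 morpheme


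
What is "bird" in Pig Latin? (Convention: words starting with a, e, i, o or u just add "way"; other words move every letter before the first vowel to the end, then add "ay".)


Word: "bird"
Starts with consonant(s) → move to end, add 'ay'
Consonant cluster: "b"
Pig Latin = "irdbay"


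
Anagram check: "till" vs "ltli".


Word 1: "till" → sorted: illt
Word 2: "ltli" → sorted: illt
Same letters? illt == illt
Anagram = Yes


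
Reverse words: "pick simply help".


Original: "pick simply help"
Words (1..n): pick | simply | help
Reversed (n..1): help | simply | pick
Result = "help simply pick"


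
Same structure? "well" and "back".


Pattern of "well": [0, 1, 2, 2]
Pattern of "back": [0, 1, 2, 3]
Patterns do not match
Same pattern = No


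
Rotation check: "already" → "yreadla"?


Word: "already", Candidate: "yreadla"
Method: check if candidate is substring of word+word
"alreadyalready" contains "yreadla"? No
Is rotation = No


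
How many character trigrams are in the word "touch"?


Word: "touch" (length 5)
Number of 3-grams = length - 3 + 1 = 5 - 3 + 1
= 3


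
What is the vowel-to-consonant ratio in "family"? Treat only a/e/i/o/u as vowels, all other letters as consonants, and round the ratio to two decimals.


Word: "family"
Vowels (a,e,i,o,u): 2
Consonants: 4
Ratio = 2/4
= 0.50


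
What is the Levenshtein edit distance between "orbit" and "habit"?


Word 1: "orbit" (length 5)
Word 2: "habit" (length 5)
One optimal edit sequence (insert/delete/substitute each cost 1):
  1. substitute 'o' -> 'h'  (+1)
  2. substitute 'r' -> 'a'  (+1)
  3. keep 'b'
  4. keep 'i'
  5. keep 't'
Total edit operations: 2
Edit distance = 2


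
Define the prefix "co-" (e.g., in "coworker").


Prefix: co-
Example: coworker = co- + worker
Meaning = together


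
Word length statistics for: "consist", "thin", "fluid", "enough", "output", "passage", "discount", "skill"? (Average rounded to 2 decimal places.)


Lengths: "consist"=7, "thin"=4, "fluid"=5, "enough"=6, "output"=6, "passage"=7, "discount"=8, "skill"=5
Sum = 48, Count = 8
Average = 48/8 = 6.00
= avg=6.00, min=4, max=8


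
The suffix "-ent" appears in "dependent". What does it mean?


Suffix: -ent
Example: dependent = depend + -ent
Meaning = one who / that which


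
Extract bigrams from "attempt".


Word: "attempt" (length 7)
Number of bigrams = 7 - 2 + 1 = 6
  Position 0: "at"
  Position 1: "tt"
  Position 2: "te"
  Position 3: "em"
  Position 4: "mp"
  Position 5: "pt"
Bigrams = "at", "tt", "te", "em", "mp", "pt"


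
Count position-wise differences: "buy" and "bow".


Comparing character by character (same length = 3):
  Pos 0: 'b' vs 'b' =
  Pos 1: 'u' vs 'o' !=
  Pos 2: 'y' vs 'w' !=
Hamming distance = 2


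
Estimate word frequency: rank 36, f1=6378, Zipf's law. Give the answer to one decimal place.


Zipf's law: f(r) = f(1) / r
f(1) = 6378
f(36) = 6378 / 36
= 177.2 occurrences


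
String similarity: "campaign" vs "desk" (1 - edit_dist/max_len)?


Word 1: "campaign" (length 8)
Word 2: "desk" (length 4)
One optimal edit sequence:
  1. delete 'c'  (+1)
  2. delete 'a'  (+1)
  3. delete 'm'  (+1)
  4. delete 'p'  (+1)
  5. substitute 'a' -> 'd'  (+1)
  6. substitute 'i' -> 'e'  (+1)
  7. substitute 'g' -> 's'  (+1)
  8. substitute 'n' -> 'k'  (+1)
Edit distance = 8
Max length = max(8, 4) = 8
Similarity = 1 - 8/8
= 0.0000
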